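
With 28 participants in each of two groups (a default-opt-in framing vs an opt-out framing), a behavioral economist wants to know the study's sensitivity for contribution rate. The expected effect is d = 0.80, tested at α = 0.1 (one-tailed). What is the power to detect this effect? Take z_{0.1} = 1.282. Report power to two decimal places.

power ≈ 0.96

For two equal groups, power = Φ(d·√(n/2) − z_{α}).
d·√(n/2) = 0.80 × √(28/2) = 0.80 × 3.742 = 2.993.
z_β = 2.993 − 1.282 = 1.711.
Power = Φ(1.711) = 0.956.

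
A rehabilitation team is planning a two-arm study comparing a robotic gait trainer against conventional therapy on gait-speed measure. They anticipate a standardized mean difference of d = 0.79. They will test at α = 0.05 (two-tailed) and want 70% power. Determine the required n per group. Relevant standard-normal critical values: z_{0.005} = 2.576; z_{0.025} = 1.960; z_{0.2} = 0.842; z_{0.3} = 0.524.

n = 20 per group

For two independent groups with equal n: n = 2·((z_{α/2} + z_β) / d)².
z_{α/2} + z_β = 1.960 + 0.524 = 2.484.
n = 2 × (2.484 / 0.79)² = 2 × 3.144² = 2 × 9.89 = 19.8.
Round up to the next whole participant.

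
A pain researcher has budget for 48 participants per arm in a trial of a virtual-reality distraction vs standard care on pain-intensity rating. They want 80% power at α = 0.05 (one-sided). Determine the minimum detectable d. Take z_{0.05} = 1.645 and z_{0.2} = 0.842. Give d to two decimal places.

d_min ≈ 0.51

For two independent groups of n = 48 each: d_min = (z_{α} + z_β)·√(2/n).
z-sum = 1.645 + 0.842 = 2.487.
d_min = 2.487 × √(2/48) = 2.487 × 0.2041 = 0.508.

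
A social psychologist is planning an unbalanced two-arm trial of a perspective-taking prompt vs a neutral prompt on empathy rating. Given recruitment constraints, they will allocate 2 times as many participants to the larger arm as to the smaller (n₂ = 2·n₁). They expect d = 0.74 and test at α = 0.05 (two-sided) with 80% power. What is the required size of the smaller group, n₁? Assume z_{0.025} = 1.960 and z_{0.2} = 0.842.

n₁ = 22

With allocation ratio k = n₂/n₁ = 2, Var(x̄₁−x̄₂) = σ²(1/n₁ + 1/(k·n₁)) = σ²·(k+1)/(k·n₁).
So n₁ = (1 + 1/k)·((z_{α/2} + z_β)/d)² = 1.500 × (2.802/0.74)².
n₁ = 1.500 × 14.34 = 21.5.
Round up: n₁ = 22, giving n₂ = 2 × 22 = 44.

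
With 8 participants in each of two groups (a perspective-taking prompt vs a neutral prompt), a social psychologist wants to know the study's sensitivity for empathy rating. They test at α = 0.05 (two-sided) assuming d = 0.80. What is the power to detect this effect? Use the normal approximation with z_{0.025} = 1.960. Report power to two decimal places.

For two equal groups, power = Φ(d·√(n/2) − z_{α/2}).
d·√(n/2) = 0.80 × √(8/2) = 0.80 × 2.000 = 1.600.
z_β = 1.600 − 1.960 = -0.360.
Power = Φ(-0.360) = 0.359.

power ≈ 0.36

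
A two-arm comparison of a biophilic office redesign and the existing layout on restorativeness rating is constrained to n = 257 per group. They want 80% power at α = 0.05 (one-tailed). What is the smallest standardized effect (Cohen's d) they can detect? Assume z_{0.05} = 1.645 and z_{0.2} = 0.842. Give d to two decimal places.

d_min ≈ 0.22

For two independent groups of n = 257 each: d_min = (z_{α} + z_β)·√(2/n).
z-sum = 1.645 + 0.842 = 2.487.
d_min = 2.487 × √(2/257) = 2.487 × 0.0882 = 0.219.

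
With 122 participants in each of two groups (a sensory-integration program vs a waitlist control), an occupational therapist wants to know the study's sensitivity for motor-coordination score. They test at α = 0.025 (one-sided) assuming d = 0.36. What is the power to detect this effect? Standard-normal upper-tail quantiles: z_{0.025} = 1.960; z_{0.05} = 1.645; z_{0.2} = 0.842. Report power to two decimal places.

power ≈ 0.80

For two equal groups, power = Φ(d·√(n/2) − z_{α}).
d·√(n/2) = 0.36 × √(122/2) = 0.36 × 7.810 = 2.812.
z_β = 2.812 − 1.960 = 0.852.
Power = Φ(0.852) = 0.803.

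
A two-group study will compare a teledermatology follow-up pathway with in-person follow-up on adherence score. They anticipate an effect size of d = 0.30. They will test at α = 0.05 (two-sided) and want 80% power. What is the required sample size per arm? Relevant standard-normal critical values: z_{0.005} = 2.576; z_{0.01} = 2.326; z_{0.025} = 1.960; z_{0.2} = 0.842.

n = 175 per group

For two independent groups with equal n: n = 2·((z_{α/2} + z_β) / d)².
z_{α/2} + z_β = 1.960 + 0.842 = 2.802.
n = 2 × (2.802 / 0.30)² = 2 × 9.340² = 2 × 87.24 = 174.5.
Round up to the next whole participant.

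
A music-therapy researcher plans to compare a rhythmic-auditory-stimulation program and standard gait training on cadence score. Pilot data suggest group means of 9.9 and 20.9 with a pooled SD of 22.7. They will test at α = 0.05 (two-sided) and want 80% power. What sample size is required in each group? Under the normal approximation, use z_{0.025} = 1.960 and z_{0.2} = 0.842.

n = 67 per group

Cohen's d = |M₁ − M₂| / SD_pooled = |9.9 − 20.9| / 22.7 = 11.0 / 22.7 = 0.485.
For two independent groups with equal n: n = 2·((z_{α/2} + z_β) / d)².
z_{α/2} + z_β = 1.960 + 0.842 = 2.802.
n = 2 × (2.802 / 0.485)² = 2 × 5.777² = 2 × 33.38 = 66.8.
Round up to the next whole participant.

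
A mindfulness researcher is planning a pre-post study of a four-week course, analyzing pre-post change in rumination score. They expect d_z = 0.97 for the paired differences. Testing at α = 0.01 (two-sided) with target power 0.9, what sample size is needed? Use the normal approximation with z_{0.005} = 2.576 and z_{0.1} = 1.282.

n = 16 pairs

For a paired (one-sample on differences) test: n = ((z_{α/2} + z_β) / d)².
z_{α/2} + z_β = 2.576 + 1.282 = 3.858.
n = (3.858 / 0.97)² = 3.977² = 15.82.
Round up.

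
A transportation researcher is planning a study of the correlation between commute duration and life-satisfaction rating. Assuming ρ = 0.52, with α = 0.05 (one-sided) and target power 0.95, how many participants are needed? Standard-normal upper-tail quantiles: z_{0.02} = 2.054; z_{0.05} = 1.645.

n = 36

Fisher's z: C = ½·ln((1+r)/(1−r)) = ½·ln(3.1667) = 0.5763.
n = ((z_{α} + z_β)/C)² + 3.
(1.645 + 1.645) / 0.5763 = 3.290 / 0.5763 = 5.709.
n = 5.709² + 3 = 32.59 + 3 = 35.6.
Round up.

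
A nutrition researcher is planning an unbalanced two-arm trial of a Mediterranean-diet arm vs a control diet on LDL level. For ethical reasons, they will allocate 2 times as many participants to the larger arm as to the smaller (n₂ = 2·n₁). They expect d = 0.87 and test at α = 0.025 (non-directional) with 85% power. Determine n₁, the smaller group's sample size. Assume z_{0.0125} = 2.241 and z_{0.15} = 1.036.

n₁ = 22

With allocation ratio k = n₂/n₁ = 2, Var(x̄₁−x̄₂) = σ²(1/n₁ + 1/(k·n₁)) = σ²·(k+1)/(k·n₁).
So n₁ = (1 + 1/k)·((z_{α/2} + z_β)/d)² = 1.500 × (3.277/0.87)².
n₁ = 1.500 × 14.19 = 21.3.
Round up: n₁ = 22, giving n₂ = 2 × 22 = 44.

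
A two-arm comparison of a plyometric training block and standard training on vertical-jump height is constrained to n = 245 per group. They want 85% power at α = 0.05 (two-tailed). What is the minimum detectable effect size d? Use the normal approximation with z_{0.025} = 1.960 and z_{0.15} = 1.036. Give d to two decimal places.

d_min ≈ 0.27

For two independent groups of n = 245 each: d_min = (z_{α/2} + z_β)·√(2/n).
z-sum = 1.960 + 1.036 = 2.996.
d_min = 2.996 × √(2/245) = 2.996 × 0.0904 = 0.271.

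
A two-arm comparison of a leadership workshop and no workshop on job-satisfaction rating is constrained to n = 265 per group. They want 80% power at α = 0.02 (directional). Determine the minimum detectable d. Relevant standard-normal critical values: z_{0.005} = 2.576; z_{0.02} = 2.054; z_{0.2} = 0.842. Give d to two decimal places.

For two independent groups of n = 265 each: d_min = (z_{α} + z_β)·√(2/n).
z-sum = 2.054 + 0.842 = 2.896.
d_min = 2.896 × √(2/265) = 2.896 × 0.0869 = 0.252.

d_min ≈ 0.25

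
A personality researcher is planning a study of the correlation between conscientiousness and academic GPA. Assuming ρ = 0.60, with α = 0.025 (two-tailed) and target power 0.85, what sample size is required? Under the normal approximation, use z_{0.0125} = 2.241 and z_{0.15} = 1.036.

Fisher's z: C = ½·ln((1+r)/(1−r)) = ½·ln(4.0000) = 0.6931.
n = ((z_{α/2} + z_β)/C)² + 3.
(2.241 + 1.036) / 0.6931 = 3.277 / 0.6931 = 4.728.
n = 4.728² + 3 = 22.35 + 3 = 25.4.
Round up.

n = 26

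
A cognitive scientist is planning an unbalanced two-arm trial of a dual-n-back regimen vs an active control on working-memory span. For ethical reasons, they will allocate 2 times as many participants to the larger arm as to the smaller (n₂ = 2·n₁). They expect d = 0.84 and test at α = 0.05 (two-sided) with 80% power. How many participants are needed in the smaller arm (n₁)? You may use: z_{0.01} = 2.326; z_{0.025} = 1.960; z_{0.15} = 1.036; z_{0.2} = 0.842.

With allocation ratio k = n₂/n₁ = 2, Var(x̄₁−x̄₂) = σ²(1/n₁ + 1/(k·n₁)) = σ²·(k+1)/(k·n₁).
So n₁ = (1 + 1/k)·((z_{α/2} + z_β)/d)² = 1.500 × (2.802/0.84)².
n₁ = 1.500 × 11.13 = 16.7.
Round up: n₁ = 17, giving n₂ = 2 × 17 = 34.

n₁ = 17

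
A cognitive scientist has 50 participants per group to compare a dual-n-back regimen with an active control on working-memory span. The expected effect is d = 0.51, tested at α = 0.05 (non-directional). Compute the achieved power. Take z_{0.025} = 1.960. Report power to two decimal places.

For two equal groups, power = Φ(d·√(n/2) − z_{α/2}).
d·√(n/2) = 0.51 × √(50/2) = 0.51 × 5.000 = 2.550.
z_β = 2.550 − 1.960 = 0.590.
Power = Φ(0.590) = 0.722.

power ≈ 0.72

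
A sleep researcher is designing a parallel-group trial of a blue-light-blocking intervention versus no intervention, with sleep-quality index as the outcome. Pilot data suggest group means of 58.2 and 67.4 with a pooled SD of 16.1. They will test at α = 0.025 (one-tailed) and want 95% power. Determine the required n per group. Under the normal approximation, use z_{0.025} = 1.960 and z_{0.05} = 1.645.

Cohen's d = |M₁ − M₂| / SD_pooled = |58.2 − 67.4| / 16.1 = 9.2 / 16.1 = 0.571.
For two independent groups with equal n: n = 2·((z_{α} + z_β) / d)².
z_{α} + z_β = 1.960 + 1.645 = 3.605.
n = 2 × (3.605 / 0.571)² = 2 × 6.313² = 2 × 39.86 = 79.7.
Round up to the next whole participant.

n = 80 per group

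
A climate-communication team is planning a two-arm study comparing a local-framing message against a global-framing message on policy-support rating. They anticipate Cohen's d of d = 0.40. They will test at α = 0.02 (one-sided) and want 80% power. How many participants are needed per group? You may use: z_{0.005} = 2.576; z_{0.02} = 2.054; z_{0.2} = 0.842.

For two independent groups with equal n: n = 2·((z_{α} + z_β) / d)².
z_{α} + z_β = 2.054 + 0.842 = 2.896.
n = 2 × (2.896 / 0.40)² = 2 × 7.240² = 2 × 52.42 = 104.8.
Round up to the next whole participant.

n = 105 per group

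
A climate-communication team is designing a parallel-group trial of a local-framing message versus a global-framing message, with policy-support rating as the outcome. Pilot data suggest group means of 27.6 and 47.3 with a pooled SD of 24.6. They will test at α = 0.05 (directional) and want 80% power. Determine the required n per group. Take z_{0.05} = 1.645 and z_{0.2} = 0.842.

n = 20 per group

Cohen's d = |M₁ − M₂| / SD_pooled = |27.6 − 47.3| / 24.6 = 19.7 / 24.6 = 0.801.
For two independent groups with equal n: n = 2·((z_{α} + z_β) / d)².
z_{α} + z_β = 1.645 + 0.842 = 2.487.
n = 2 × (2.487 / 0.801)² = 2 × 3.105² = 2 × 9.64 = 19.3.
Round up to the next whole participant.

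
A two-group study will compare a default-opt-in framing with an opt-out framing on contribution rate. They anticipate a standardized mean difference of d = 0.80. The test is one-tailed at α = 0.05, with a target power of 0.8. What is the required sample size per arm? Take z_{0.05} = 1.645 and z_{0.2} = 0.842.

For two independent groups with equal n: n = 2·((z_{α} + z_β) / d)².
z_{α} + z_β = 1.645 + 0.842 = 2.487.
n = 2 × (2.487 / 0.80)² = 2 × 3.109² = 2 × 9.66 = 19.3.
Round up to the next whole participant.

n = 20 per group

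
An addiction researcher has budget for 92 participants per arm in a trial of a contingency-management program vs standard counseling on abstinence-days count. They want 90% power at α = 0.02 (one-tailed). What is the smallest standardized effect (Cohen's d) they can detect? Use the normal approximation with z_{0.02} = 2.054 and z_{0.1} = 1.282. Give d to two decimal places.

d_min ≈ 0.49

For two independent groups of n = 92 each: d_min = (z_{α} + z_β)·√(2/n).
z-sum = 2.054 + 1.282 = 3.336.
d_min = 3.336 × √(2/92) = 3.336 × 0.1474 = 0.492.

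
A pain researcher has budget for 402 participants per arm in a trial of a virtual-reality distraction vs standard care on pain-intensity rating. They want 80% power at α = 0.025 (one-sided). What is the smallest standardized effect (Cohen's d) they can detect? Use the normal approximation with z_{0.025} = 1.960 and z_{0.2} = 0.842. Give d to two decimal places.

d_min ≈ 0.20

For two independent groups of n = 402 each: d_min = (z_{α} + z_β)·√(2/n).
z-sum = 1.960 + 0.842 = 2.802.
d_min = 2.802 × √(2/402) = 2.802 × 0.0705 = 0.198.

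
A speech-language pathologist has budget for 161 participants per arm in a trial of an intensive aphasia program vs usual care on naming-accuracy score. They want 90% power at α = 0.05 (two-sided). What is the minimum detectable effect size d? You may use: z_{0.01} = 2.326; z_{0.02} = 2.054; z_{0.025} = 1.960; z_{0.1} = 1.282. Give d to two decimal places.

d_min ≈ 0.36

For two independent groups of n = 161 each: d_min = (z_{α/2} + z_β)·√(2/n).
z-sum = 1.960 + 1.282 = 3.242.
d_min = 3.242 × √(2/161) = 3.242 × 0.1115 = 0.361.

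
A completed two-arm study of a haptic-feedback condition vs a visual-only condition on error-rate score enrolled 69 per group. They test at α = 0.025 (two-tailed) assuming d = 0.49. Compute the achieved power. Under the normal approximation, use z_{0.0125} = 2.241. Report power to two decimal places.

power ≈ 0.74

For two equal groups, power = Φ(d·√(n/2) − z_{α/2}).
d·√(n/2) = 0.49 × √(69/2) = 0.49 × 5.874 = 2.878.
z_β = 2.878 − 2.241 = 0.637.
Power = Φ(0.637) = 0.738.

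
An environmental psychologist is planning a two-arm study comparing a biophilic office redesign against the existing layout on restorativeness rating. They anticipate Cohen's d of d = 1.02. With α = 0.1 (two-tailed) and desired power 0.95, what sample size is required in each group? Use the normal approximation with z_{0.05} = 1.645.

For two independent groups with equal n: n = 2·((z_{α/2} + z_β) / d)².
z_{α/2} + z_β = 1.645 + 1.645 = 3.290.
n = 2 × (3.290 / 1.02)² = 2 × 3.225² = 2 × 10.40 = 20.8.
Round up to the next whole participant.

n = 21 per group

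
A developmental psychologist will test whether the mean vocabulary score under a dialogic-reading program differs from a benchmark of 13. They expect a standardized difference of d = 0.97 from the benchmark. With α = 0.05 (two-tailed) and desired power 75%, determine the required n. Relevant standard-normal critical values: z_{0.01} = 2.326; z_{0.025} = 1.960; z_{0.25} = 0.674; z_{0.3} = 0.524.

For a one-sample test: n = ((z_{α/2} + z_β) / d)².
z_{α/2} + z_β = 1.960 + 0.674 = 2.634.
n = (2.634 / 0.97)² = 2.715² = 7.37.
Round up.

n = 8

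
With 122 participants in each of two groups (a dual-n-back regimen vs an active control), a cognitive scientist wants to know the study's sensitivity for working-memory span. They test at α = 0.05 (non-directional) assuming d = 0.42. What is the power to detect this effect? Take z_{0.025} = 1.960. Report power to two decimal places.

For two equal groups, power = Φ(d·√(n/2) − z_{α/2}).
d·√(n/2) = 0.42 × √(122/2) = 0.42 × 7.810 = 3.280.
z_β = 3.280 − 1.960 = 1.320.
Power = Φ(1.320) = 0.907.

power ≈ 0.91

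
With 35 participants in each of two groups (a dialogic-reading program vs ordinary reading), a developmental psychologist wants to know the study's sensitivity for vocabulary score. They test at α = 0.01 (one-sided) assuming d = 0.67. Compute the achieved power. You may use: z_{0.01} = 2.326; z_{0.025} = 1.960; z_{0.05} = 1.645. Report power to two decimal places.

power ≈ 0.68

For two equal groups, power = Φ(d·√(n/2) − z_{α}).
d·√(n/2) = 0.67 × √(35/2) = 0.67 × 4.183 = 2.803.
z_β = 2.803 − 2.326 = 0.477.
Power = Φ(0.477) = 0.683.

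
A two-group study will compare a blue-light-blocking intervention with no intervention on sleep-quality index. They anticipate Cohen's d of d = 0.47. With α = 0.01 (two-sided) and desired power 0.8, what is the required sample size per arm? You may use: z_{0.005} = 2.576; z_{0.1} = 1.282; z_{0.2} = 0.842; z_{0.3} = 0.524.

n = 106 per group

For two independent groups with equal n: n = 2·((z_{α/2} + z_β) / d)².
z_{α/2} + z_β = 2.576 + 0.842 = 3.418.
n = 2 × (3.418 / 0.47)² = 2 × 7.272² = 2 × 52.89 = 105.8.
Round up to the next whole participant.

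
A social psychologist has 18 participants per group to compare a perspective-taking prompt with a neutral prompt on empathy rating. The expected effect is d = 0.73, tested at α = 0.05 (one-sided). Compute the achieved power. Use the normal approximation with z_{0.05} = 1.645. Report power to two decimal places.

power ≈ 0.71

For two equal groups, power = Φ(d·√(n/2) − z_{α}).
d·√(n/2) = 0.73 × √(18/2) = 0.73 × 3.000 = 2.190.
z_β = 2.190 − 1.645 = 0.545.
Power = Φ(0.545) = 0.707.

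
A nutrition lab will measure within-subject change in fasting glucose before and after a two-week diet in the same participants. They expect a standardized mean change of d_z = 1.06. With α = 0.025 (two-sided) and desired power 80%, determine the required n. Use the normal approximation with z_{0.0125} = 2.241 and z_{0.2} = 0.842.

n = 9 pairs

For a paired (one-sample on differences) test: n = ((z_{α/2} + z_β) / d)².
z_{α/2} + z_β = 2.241 + 0.842 = 3.083.
n = (3.083 / 1.06)² = 2.908² = 8.46.
Round up.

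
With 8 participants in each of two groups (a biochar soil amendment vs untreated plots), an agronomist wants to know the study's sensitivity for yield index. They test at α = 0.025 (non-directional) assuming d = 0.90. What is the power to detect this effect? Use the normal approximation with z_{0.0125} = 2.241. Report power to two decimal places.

power ≈ 0.33

For two equal groups, power = Φ(d·√(n/2) − z_{α/2}).
d·√(n/2) = 0.90 × √(8/2) = 0.90 × 2.000 = 1.800.
z_β = 1.800 − 2.241 = -0.441.
Power = Φ(-0.441) = 0.330.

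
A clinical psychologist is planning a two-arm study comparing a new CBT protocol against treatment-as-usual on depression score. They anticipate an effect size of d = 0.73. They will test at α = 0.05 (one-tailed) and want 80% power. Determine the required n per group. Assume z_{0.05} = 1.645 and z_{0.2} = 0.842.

For two independent groups with equal n: n = 2·((z_{α} + z_β) / d)².
z_{α} + z_β = 1.645 + 0.842 = 2.487.
n = 2 × (2.487 / 0.73)² = 2 × 3.407² = 2 × 11.61 = 23.2.
Round up to the next whole participant.

n = 24 per group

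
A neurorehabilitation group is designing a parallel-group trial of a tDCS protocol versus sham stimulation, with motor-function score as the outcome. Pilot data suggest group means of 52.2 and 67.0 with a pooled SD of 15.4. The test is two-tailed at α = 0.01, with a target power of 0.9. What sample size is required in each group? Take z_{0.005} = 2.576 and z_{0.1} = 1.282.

n = 33 per group

Cohen's d = |M₁ − M₂| / SD_pooled = |52.2 − 67.0| / 15.4 = 14.8 / 15.4 = 0.961.
For two independent groups with equal n: n = 2·((z_{α/2} + z_β) / d)².
z_{α/2} + z_β = 2.576 + 1.282 = 3.858.
n = 2 × (3.858 / 0.961)² = 2 × 4.015² = 2 × 16.12 = 32.2.
Round up to the next whole participant.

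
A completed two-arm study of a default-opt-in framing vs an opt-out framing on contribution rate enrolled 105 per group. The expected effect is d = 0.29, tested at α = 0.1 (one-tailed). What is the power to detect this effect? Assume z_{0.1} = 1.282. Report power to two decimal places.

For two equal groups, power = Φ(d·√(n/2) − z_{α}).
d·√(n/2) = 0.29 × √(105/2) = 0.29 × 7.246 = 2.101.
z_β = 2.101 − 1.282 = 0.819.
Power = Φ(0.819) = 0.794.

power ≈ 0.79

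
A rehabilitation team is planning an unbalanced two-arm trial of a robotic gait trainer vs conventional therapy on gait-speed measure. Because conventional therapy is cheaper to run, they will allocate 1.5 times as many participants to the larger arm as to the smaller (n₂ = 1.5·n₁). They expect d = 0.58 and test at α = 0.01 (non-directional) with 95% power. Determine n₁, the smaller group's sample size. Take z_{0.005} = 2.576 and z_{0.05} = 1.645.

n₁ = 89

With allocation ratio k = n₂/n₁ = 1.5, Var(x̄₁−x̄₂) = σ²(1/n₁ + 1/(k·n₁)) = σ²·(k+1)/(k·n₁).
So n₁ = (1 + 1/k)·((z_{α/2} + z_β)/d)² = 1.667 × (4.221/0.58)².
n₁ = 1.667 × 52.96 = 88.3.
Round up: n₁ = 89, giving n₂ = ⌈1.5 × 89⌉ = ⌈133.5⌉ = 134.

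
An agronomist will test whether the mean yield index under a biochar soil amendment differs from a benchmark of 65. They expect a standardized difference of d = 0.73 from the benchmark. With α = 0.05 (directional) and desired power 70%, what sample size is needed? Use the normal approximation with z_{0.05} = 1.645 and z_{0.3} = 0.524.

For a one-sample test: n = ((z_{α} + z_β) / d)².
z_{α} + z_β = 1.645 + 0.524 = 2.169.
n = (2.169 / 0.73)² = 2.971² = 8.83.
Round up.

n = 9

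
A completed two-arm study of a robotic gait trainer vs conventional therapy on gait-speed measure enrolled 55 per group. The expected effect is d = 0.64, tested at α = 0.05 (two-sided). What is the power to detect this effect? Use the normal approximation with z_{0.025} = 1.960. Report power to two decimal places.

For two equal groups, power = Φ(d·√(n/2) − z_{α/2}).
d·√(n/2) = 0.64 × √(55/2) = 0.64 × 5.244 = 3.356.
z_β = 3.356 − 1.960 = 1.396.
Power = Φ(1.396) = 0.919.

power ≈ 0.92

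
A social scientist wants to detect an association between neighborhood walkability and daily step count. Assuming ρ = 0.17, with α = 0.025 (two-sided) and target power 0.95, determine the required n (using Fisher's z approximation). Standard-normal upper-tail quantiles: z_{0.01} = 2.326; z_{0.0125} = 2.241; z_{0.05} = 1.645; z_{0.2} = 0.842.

n = 516

Fisher's z: C = ½·ln((1+r)/(1−r)) = ½·ln(1.4096) = 0.1717.
n = ((z_{α/2} + z_β)/C)² + 3.
(2.241 + 1.645) / 0.1717 = 3.886 / 0.1717 = 22.632.
n = 22.632² + 3 = 512.23 + 3 = 515.2.
Round up.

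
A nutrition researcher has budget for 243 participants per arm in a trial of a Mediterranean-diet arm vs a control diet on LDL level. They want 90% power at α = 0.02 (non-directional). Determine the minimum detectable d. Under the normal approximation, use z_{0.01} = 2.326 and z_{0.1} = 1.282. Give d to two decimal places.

For two independent groups of n = 243 each: d_min = (z_{α/2} + z_β)·√(2/n).
z-sum = 2.326 + 1.282 = 3.608.
d_min = 3.608 × √(2/243) = 3.608 × 0.0907 = 0.327.

d_min ≈ 0.33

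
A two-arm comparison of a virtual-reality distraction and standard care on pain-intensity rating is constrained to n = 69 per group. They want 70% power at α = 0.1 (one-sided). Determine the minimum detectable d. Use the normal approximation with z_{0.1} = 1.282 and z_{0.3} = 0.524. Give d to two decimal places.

d_min ≈ 0.31

For two independent groups of n = 69 each: d_min = (z_{α} + z_β)·√(2/n).
z-sum = 1.282 + 0.524 = 1.806.
d_min = 1.806 × √(2/69) = 1.806 × 0.1703 = 0.307.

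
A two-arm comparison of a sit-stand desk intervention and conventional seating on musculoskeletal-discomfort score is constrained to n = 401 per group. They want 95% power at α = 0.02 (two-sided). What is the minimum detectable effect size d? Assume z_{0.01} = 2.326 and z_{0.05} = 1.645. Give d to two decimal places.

d_min ≈ 0.28

For two independent groups of n = 401 each: d_min = (z_{α/2} + z_β)·√(2/n).
z-sum = 2.326 + 1.645 = 3.971.
d_min = 3.971 × √(2/401) = 3.971 × 0.0706 = 0.280.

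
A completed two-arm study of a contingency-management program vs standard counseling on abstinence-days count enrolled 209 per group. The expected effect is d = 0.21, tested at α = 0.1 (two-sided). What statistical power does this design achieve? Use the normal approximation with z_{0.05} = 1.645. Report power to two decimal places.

power ≈ 0.69

For two equal groups, power = Φ(d·√(n/2) − z_{α/2}).
d·√(n/2) = 0.21 × √(209/2) = 0.21 × 10.223 = 2.147.
z_β = 2.147 − 1.645 = 0.502.
Power = Φ(0.502) = 0.692.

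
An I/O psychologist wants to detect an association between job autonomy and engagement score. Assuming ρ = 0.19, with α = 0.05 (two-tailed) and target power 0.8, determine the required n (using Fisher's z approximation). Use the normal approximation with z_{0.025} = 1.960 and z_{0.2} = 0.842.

n = 216

Fisher's z: C = ½·ln((1+r)/(1−r)) = ½·ln(1.4691) = 0.1923.
n = ((z_{α/2} + z_β)/C)² + 3.
(1.960 + 0.842) / 0.1923 = 2.802 / 0.1923 = 14.571.
n = 14.571² + 3 = 212.31 + 3 = 215.3.
Round up.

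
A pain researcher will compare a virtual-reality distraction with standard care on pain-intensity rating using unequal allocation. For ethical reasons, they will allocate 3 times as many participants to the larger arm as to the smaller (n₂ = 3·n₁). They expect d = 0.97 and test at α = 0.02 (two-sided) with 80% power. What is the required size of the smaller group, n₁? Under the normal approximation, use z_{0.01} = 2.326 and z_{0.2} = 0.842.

n₁ = 15

With allocation ratio k = n₂/n₁ = 3, Var(x̄₁−x̄₂) = σ²(1/n₁ + 1/(k·n₁)) = σ²·(k+1)/(k·n₁).
So n₁ = (1 + 1/k)·((z_{α/2} + z_β)/d)² = 1.333 × (3.168/0.97)².
n₁ = 1.333 × 10.67 = 14.2.
Round up: n₁ = 15, giving n₂ = 3 × 15 = 45.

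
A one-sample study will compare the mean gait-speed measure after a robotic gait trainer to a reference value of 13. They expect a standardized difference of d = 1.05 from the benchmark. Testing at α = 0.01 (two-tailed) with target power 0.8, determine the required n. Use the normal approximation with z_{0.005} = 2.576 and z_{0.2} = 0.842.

For a one-sample test: n = ((z_{α/2} + z_β) / d)².
z_{α/2} + z_β = 2.576 + 0.842 = 3.418.
n = (3.418 / 1.05)² = 3.255² = 10.60.
Round up.

n = 11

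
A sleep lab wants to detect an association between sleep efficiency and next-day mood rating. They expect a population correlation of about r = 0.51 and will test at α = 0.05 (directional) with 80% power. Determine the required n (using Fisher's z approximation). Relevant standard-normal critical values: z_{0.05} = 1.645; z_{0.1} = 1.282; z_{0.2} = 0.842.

Fisher's z: C = ½·ln((1+r)/(1−r)) = ½·ln(3.0816) = 0.5627.
n = ((z_{α} + z_β)/C)² + 3.
(1.645 + 0.842) / 0.5627 = 2.487 / 0.5627 = 4.420.
n = 4.420² + 3 = 19.53 + 3 = 22.5.
Round up.

n = 23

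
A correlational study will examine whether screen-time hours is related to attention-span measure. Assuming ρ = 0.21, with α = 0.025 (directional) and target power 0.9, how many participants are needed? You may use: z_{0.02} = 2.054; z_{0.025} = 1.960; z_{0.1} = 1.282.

Fisher's z: C = ½·ln((1+r)/(1−r)) = ½·ln(1.5316) = 0.2132.
n = ((z_{α} + z_β)/C)² + 3.
(1.960 + 1.282) / 0.2132 = 3.242 / 0.2132 = 15.206.
n = 15.206² + 3 = 231.23 + 3 = 234.2.
Round up.

n = 235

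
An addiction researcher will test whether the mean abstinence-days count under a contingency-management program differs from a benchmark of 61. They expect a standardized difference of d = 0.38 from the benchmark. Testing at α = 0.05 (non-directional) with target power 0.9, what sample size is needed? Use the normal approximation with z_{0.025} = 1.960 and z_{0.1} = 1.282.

n = 73

For a one-sample test: n = ((z_{α/2} + z_β) / d)².
z_{α/2} + z_β = 1.960 + 1.282 = 3.242.
n = (3.242 / 0.38)² = 8.532² = 72.79.
Round up.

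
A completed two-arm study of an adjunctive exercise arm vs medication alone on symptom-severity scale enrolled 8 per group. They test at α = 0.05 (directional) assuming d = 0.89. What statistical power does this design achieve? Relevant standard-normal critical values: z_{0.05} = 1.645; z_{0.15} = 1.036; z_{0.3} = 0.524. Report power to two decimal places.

power ≈ 0.55

For two equal groups, power = Φ(d·√(n/2) − z_{α}).
d·√(n/2) = 0.89 × √(8/2) = 0.89 × 2.000 = 1.780.
z_β = 1.780 − 1.645 = 0.135.
Power = Φ(0.135) = 0.554.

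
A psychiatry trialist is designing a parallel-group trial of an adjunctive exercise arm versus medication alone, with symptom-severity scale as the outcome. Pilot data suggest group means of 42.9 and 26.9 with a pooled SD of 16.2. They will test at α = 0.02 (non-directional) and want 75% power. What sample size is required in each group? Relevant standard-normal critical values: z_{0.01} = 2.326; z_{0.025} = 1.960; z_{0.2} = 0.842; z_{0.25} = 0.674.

Cohen's d = |M₁ − M₂| / SD_pooled = |42.9 − 26.9| / 16.2 = 16.0 / 16.2 = 0.988.
For two independent groups with equal n: n = 2·((z_{α/2} + z_β) / d)².
z_{α/2} + z_β = 2.326 + 0.674 = 3.000.
n = 2 × (3.000 / 0.988)² = 2 × 3.036² = 2 × 9.22 = 18.4.
Round up to the next whole participant.

n = 19 per group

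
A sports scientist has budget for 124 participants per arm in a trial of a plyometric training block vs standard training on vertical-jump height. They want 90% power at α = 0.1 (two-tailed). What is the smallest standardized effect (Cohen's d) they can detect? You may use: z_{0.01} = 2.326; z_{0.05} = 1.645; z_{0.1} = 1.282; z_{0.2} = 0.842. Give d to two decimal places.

d_min ≈ 0.37

For two independent groups of n = 124 each: d_min = (z_{α/2} + z_β)·√(2/n).
z-sum = 1.645 + 1.282 = 2.927.
d_min = 2.927 × √(2/124) = 2.927 × 0.1270 = 0.372.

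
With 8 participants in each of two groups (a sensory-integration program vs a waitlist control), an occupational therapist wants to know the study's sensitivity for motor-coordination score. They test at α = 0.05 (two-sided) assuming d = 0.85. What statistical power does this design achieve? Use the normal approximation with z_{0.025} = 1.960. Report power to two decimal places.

For two equal groups, power = Φ(d·√(n/2) − z_{α/2}).
d·√(n/2) = 0.85 × √(8/2) = 0.85 × 2.000 = 1.700.
z_β = 1.700 − 1.960 = -0.260.
Power = Φ(-0.260) = 0.397.

power ≈ 0.40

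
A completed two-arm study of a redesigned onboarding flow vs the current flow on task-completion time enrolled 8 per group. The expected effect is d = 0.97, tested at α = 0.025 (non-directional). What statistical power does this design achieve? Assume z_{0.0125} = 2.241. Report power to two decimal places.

power ≈ 0.38

For two equal groups, power = Φ(d·√(n/2) − z_{α/2}).
d·√(n/2) = 0.97 × √(8/2) = 0.97 × 2.000 = 1.940.
z_β = 1.940 − 2.241 = -0.301.
Power = Φ(-0.301) = 0.382.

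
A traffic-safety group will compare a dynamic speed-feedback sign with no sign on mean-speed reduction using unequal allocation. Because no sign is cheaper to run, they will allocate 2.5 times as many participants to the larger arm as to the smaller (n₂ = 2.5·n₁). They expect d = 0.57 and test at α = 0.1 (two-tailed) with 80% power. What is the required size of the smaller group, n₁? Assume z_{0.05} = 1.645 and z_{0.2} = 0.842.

With allocation ratio k = n₂/n₁ = 2.5, Var(x̄₁−x̄₂) = σ²(1/n₁ + 1/(k·n₁)) = σ²·(k+1)/(k·n₁).
So n₁ = (1 + 1/k)·((z_{α/2} + z_β)/d)² = 1.400 × (2.487/0.57)².
n₁ = 1.400 × 19.04 = 26.7.
Round up: n₁ = 27, giving n₂ = ⌈2.5 × 27⌉ = ⌈67.5⌉ = 68.

n₁ = 27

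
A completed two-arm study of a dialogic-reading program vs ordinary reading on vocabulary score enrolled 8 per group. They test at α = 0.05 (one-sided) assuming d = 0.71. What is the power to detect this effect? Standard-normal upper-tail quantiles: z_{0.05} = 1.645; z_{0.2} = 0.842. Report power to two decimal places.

For two equal groups, power = Φ(d·√(n/2) − z_{α}).
d·√(n/2) = 0.71 × √(8/2) = 0.71 × 2.000 = 1.420.
z_β = 1.420 − 1.645 = -0.225.
Power = Φ(-0.225) = 0.411.

power ≈ 0.41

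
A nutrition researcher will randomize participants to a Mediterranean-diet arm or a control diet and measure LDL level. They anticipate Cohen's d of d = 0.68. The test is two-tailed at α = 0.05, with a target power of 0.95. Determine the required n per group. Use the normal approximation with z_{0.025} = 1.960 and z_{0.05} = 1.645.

For two independent groups with equal n: n = 2·((z_{α/2} + z_β) / d)².
z_{α/2} + z_β = 1.960 + 1.645 = 3.605.
n = 2 × (3.605 / 0.68)² = 2 × 5.301² = 2 × 28.11 = 56.2.
Round up to the next whole participant.

n = 57 per group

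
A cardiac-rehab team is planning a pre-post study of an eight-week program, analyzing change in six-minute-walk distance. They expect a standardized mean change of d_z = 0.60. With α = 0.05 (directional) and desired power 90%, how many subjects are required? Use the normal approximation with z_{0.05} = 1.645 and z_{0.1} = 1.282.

n = 24 pairs

For a paired (one-sample on differences) test: n = ((z_{α} + z_β) / d)².
z_{α} + z_β = 1.645 + 1.282 = 2.927.
n = (2.927 / 0.60)² = 4.878² = 23.80.
Round up.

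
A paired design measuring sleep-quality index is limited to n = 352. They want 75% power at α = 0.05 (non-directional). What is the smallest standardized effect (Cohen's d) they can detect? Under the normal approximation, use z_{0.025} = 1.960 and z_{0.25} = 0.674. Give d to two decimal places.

d_min ≈ 0.14

For a single sample (or paired design) of n = 352: d_min = (z_{α/2} + z_β)/√n.
z-sum = 1.960 + 0.674 = 2.634.
d_min = 2.634 / √352 = 2.634 / 18.762 = 0.140.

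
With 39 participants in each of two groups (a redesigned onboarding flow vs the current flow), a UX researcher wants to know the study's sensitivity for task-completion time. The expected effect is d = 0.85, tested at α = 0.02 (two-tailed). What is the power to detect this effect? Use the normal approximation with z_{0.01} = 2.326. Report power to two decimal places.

For two equal groups, power = Φ(d·√(n/2) − z_{α/2}).
d·√(n/2) = 0.85 × √(39/2) = 0.85 × 4.416 = 3.753.
z_β = 3.753 − 2.326 = 1.427.
Power = Φ(1.427) = 0.923.

power ≈ 0.92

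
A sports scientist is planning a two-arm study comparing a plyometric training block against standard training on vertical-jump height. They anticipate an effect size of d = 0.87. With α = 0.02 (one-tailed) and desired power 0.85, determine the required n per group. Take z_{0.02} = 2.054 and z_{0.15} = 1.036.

n = 26 per group

For two independent groups with equal n: n = 2·((z_{α} + z_β) / d)².
z_{α} + z_β = 2.054 + 1.036 = 3.090.
n = 2 × (3.090 / 0.87)² = 2 × 3.552² = 2 × 12.61 = 25.2.
Round up to the next whole participant.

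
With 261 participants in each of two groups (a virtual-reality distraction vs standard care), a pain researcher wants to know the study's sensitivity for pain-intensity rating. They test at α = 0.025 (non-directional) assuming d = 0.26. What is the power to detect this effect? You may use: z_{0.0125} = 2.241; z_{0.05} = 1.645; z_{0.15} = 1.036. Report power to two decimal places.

For two equal groups, power = Φ(d·√(n/2) − z_{α/2}).
d·√(n/2) = 0.26 × √(261/2) = 0.26 × 11.424 = 2.970.
z_β = 2.970 − 2.241 = 0.729.
Power = Φ(0.729) = 0.767.

power ≈ 0.77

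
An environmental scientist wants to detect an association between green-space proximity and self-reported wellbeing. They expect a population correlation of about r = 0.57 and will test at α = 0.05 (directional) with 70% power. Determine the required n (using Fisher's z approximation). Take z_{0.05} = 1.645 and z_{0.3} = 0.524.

Fisher's z: C = ½·ln((1+r)/(1−r)) = ½·ln(3.6512) = 0.6475.
n = ((z_{α} + z_β)/C)² + 3.
(1.645 + 0.524) / 0.6475 = 2.169 / 0.6475 = 3.350.
n = 3.350² + 3 = 11.22 + 3 = 14.2.
Round up.

n = 15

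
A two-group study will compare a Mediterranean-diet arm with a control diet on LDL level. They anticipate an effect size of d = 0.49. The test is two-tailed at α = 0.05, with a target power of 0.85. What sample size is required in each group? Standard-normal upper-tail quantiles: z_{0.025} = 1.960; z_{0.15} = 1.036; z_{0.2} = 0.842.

For two independent groups with equal n: n = 2·((z_{α/2} + z_β) / d)².
z_{α/2} + z_β = 1.960 + 1.036 = 2.996.
n = 2 × (2.996 / 0.49)² = 2 × 6.114² = 2 × 37.38 = 74.8.
Round up to the next whole participant.

n = 75 per group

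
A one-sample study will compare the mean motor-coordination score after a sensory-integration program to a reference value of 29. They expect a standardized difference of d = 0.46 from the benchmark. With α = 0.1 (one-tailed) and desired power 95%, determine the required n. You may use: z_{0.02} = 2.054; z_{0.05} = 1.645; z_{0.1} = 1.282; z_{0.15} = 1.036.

n = 41

For a one-sample test: n = ((z_{α} + z_β) / d)².
z_{α} + z_β = 1.282 + 1.645 = 2.927.
n = (2.927 / 0.46)² = 6.363² = 40.49.
Round up.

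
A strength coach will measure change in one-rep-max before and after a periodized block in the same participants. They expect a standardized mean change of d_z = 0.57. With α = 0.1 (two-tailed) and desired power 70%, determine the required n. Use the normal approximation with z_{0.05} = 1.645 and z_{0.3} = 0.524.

n = 15 pairs

For a paired (one-sample on differences) test: n = ((z_{α/2} + z_β) / d)².
z_{α/2} + z_β = 1.645 + 0.524 = 2.169.
n = (2.169 / 0.57)² = 3.805² = 14.48.
Round up.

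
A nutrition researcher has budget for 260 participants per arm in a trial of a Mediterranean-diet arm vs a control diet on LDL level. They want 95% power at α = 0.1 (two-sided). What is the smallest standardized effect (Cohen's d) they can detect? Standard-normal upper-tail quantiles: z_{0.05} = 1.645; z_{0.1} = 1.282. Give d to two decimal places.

For two independent groups of n = 260 each: d_min = (z_{α/2} + z_β)·√(2/n).
z-sum = 1.645 + 1.645 = 3.290.
d_min = 3.290 × √(2/260) = 3.290 × 0.0877 = 0.289.

d_min ≈ 0.29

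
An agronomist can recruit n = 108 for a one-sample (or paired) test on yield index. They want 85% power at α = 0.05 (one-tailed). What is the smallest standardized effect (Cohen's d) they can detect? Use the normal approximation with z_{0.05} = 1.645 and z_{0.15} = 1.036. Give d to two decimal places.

d_min ≈ 0.26

For a single sample (or paired design) of n = 108: d_min = (z_{α} + z_β)/√n.
z-sum = 1.645 + 1.036 = 2.681.
d_min = 2.681 / √108 = 2.681 / 10.392 = 0.258.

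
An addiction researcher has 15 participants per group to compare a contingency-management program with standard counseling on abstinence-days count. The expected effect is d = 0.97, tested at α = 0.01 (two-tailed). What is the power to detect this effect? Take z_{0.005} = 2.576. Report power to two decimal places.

For two equal groups, power = Φ(d·√(n/2) − z_{α/2}).
d·√(n/2) = 0.97 × √(15/2) = 0.97 × 2.739 = 2.656.
z_β = 2.656 − 2.576 = 0.080.
Power = Φ(0.080) = 0.532.

power ≈ 0.53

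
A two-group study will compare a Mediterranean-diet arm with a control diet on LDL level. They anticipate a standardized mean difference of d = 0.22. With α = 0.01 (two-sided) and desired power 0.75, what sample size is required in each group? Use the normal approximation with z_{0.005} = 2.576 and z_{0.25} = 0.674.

For two independent groups with equal n: n = 2·((z_{α/2} + z_β) / d)².
z_{α/2} + z_β = 2.576 + 0.674 = 3.250.
n = 2 × (3.250 / 0.22)² = 2 × 14.773² = 2 × 218.23 = 436.5.
Round up to the next whole participant.

n = 437 per group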